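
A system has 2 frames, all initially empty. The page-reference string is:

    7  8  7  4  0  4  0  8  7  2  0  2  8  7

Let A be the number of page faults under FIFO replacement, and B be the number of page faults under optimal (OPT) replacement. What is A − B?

Under FIFO: F F . F F . . F F F F . F F → 10 faults.
Under OPT: F F . F F . . F F F . . F F → 9 faults.
A − B = 10 − 9 = 1.

1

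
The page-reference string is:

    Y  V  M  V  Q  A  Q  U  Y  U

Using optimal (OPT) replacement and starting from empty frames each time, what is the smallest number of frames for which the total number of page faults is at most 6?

3

f=1: 10 faults
f=2: 7 faults
f=3: 6 faults
f=4: 6 faults
f=5: 6 faults
f=6: 6 faults
Smallest f with faults ≤ 6 is 3.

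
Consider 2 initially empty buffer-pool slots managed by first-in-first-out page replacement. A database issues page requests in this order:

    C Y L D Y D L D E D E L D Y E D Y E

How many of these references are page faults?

15

C → miss, frames [C]
Y → miss, frames [C, Y]
L → miss, evict C, frames [Y, L]
D → miss, evict Y, frames [L, D]
Y → miss, evict L, frames [D, Y]
D → hit
L → miss, evict D, frames [Y, L]
D → miss, evict Y, frames [L, D]
E → miss, evict L, frames [D, E]
D → hit
E → hit
L → miss, evict D, frames [E, L]
D → miss, evict E, frames [L, D]
Y → miss, evict L, frames [D, Y]
E → miss, evict D, frames [Y, E]
D → miss, evict Y, frames [E, D]
Y → miss, evict E, frames [D, Y]
E → miss, evict D, frames [Y, E]
Page faults: 15.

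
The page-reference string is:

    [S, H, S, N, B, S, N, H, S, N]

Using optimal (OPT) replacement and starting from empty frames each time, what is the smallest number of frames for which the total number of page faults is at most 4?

4

f=1: 10 faults
f=2: 7 faults
f=3: 5 faults
f=4: 4 faults
Smallest f with faults ≤ 4 is 4.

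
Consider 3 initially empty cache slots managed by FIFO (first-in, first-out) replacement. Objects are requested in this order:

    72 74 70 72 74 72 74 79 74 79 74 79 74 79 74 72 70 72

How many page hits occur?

13

72: fault, frames (72)
74: fault, frames (72 74)
70: fault, frames (72 74 70)
72: hit
74: hit
72: hit
74: hit
79: fault, evict 72, frames (74 70 79)
74: hit
79: hit
74: hit
79: hit
74: hit
79: hit
74: hit
72: fault, evict 74, frames (70 79 72)
70: hit
72: hit
Hits: 13.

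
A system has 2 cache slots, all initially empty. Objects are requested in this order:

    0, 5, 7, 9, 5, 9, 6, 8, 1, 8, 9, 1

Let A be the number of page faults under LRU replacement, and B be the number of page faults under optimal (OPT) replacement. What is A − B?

2

Under LRU: F F F F F . F F F . F F → 10 faults.
Under OPT: F F F F . . F F F . F . → 8 faults.
A − B = 10 − 8 = 2.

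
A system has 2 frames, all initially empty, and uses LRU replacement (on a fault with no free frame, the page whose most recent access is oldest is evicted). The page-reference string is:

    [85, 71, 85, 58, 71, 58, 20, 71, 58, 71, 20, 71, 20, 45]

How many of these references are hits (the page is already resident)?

5

85 -> fault, frames [85]
71 -> fault, frames [85, 71]
85 -> hit
58 -> fault, evict 71, frames [85, 58]
71 -> fault, evict 85, frames [58, 71]
58 -> hit
20 -> fault, evict 71, frames [58, 20]
71 -> fault, evict 58, frames [20, 71]
58 -> fault, evict 20, frames [71, 58]
71 -> hit
20 -> fault, evict 58, frames [71, 20]
71 -> hit
20 -> hit
45 -> fault, evict 71, frames [20, 45]
Hits: 5.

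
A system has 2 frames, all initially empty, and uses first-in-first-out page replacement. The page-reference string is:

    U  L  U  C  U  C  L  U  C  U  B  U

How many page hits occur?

4

U -> miss, frames [U]
L -> miss, frames [U, L]
U -> hit
C -> miss, evict U, frames [L, C]
U -> miss, evict L, frames [C, U]
C -> hit
L -> miss, evict C, frames [U, L]
U -> hit
C -> miss, evict U, frames [L, C]
U -> miss, evict L, frames [C, U]
B -> miss, evict C, frames [U, B]
U -> hit
Hits: 4.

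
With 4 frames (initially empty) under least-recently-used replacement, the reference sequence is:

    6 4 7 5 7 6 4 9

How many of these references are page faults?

6 -> miss, frames [6]
4 -> miss, frames [6, 4]
7 -> miss, frames [6, 4, 7]
5 -> miss, frames [6, 4, 7, 5]
7 -> hit
6 -> hit
4 -> hit
9 -> miss, evict 5, frames [7, 6, 4, 9]
Page faults: 5.

5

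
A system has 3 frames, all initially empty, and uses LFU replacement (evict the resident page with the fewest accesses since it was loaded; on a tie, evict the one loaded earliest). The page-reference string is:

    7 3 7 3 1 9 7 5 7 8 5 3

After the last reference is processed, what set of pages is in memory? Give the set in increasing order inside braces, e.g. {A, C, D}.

7: fault, frames {7}
3: fault, frames {7,3}
7: hit
3: hit
1: fault, frames {7,3,1}
9: fault, evict 1, frames {7,3,9}
7: hit
5: fault, evict 9, frames {7,3,5}
7: hit
8: fault, evict 5, frames {7,3,8}
5: fault, evict 8, frames {7,3,5}
3: hit

{3, 5, 7}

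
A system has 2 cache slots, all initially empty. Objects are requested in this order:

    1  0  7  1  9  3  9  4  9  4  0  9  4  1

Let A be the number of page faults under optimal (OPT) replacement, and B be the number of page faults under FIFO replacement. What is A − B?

Under OPT: F F F . F F . F . . F . F F → 9 faults.
Under FIFO: F F F F F F . F F . F . F F → 11 faults.
A − B = 9 − 11 = -2.

-2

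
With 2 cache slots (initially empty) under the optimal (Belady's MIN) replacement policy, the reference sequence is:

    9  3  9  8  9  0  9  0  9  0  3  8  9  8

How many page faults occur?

6

9 → fault, frames {9}
3 → fault, frames {9,3}
9 → hit
8 → fault, evict 3, frames {9,8}
9 → hit
0 → fault, evict 8, frames {9,0}
9 → hit
0 → hit
9 → hit
0 → hit
3 → fault, evict 0, frames {9,3}
8 → fault, evict 3, frames {9,8}
9 → hit
8 → hit
Page faults: 6.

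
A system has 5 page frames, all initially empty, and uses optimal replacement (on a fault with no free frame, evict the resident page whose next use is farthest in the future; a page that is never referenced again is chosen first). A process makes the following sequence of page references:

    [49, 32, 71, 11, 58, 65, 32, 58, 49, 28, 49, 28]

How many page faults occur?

49 -> fault, frames (49)
32 -> fault, frames (49 32)
71 -> fault, frames (49 32 71)
11 -> fault, frames (49 32 71 11)
58 -> fault, frames (49 32 71 11 58)
65 -> fault, evict 11, frames (49 32 71 58 65)
32 -> hit
58 -> hit
49 -> hit
28 -> fault, evict 65, frames (49 32 71 58 28)
49 -> hit
28 -> hit
Page faults: 7.

7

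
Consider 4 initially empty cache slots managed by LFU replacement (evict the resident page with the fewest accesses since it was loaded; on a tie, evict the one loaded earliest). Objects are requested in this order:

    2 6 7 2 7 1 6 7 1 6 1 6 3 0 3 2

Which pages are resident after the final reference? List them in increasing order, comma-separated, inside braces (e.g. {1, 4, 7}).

2: fault, frames (2)
6: fault, frames (2 6)
7: fault, frames (2 6 7)
2: hit
7: hit
1: fault, frames (2 6 7 1)
6: hit
7: hit
1: hit
6: hit
1: hit
6: hit
3: fault, evict 2, frames (6 7 1 3)
0: fault, evict 3, frames (6 7 1 0)
3: fault, evict 0, frames (6 7 1 3)
2: fault, evict 3, frames (6 7 1 2)

{1, 2, 6, 7}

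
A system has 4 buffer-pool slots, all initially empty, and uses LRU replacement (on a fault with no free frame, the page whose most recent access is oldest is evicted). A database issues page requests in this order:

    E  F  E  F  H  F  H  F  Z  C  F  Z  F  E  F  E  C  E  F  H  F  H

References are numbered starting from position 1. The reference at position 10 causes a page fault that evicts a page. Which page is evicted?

pos 1: E -> miss, frames [E]
pos 2: F -> miss, frames [E, F]
pos 3: E -> hit
pos 4: F -> hit
pos 5: H -> miss, frames [E, F, H]
pos 6: F -> hit
pos 7: H -> hit
pos 8: F -> hit
pos 9: Z -> miss, frames [E, H, F, Z]
pos 10: C -> miss, evict E, frames [H, F, Z, C]
At position 10, page E is evicted.

E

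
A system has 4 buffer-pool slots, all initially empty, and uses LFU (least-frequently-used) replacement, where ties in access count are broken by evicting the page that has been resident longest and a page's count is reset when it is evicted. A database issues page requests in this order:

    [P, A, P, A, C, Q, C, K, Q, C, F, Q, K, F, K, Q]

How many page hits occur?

P → fault, frames {P}
A → fault, frames {P,A}
P → hit
A → hit
C → fault, frames {P,A,C}
Q → fault, frames {P,A,C,Q}
C → hit
K → fault, evict Q, frames {P,A,C,K}
Q → fault, evict K, frames {P,A,C,Q}
C → hit
F → fault, evict Q, frames {P,A,C,F}
Q → fault, evict F, frames {P,A,C,Q}
K → fault, evict Q, frames {P,A,C,K}
F → fault, evict K, frames {P,A,C,F}
K → fault, evict F, frames {P,A,C,K}
Q → fault, evict K, frames {P,A,C,Q}
Hits: 4.

4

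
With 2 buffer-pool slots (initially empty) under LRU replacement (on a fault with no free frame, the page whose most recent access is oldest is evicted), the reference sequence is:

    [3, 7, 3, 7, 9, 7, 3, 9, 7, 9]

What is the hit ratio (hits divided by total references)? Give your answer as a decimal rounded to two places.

0.40

3: miss, frames (3)
7: miss, frames (3 7)
3: hit
7: hit
9: miss, evict 3, frames (7 9)
7: hit
3: miss, evict 9, frames (7 3)
9: miss, evict 7, frames (3 9)
7: miss, evict 3, frames (9 7)
9: hit
Hits: 4 of 10 references → 4/10 = 0.4000.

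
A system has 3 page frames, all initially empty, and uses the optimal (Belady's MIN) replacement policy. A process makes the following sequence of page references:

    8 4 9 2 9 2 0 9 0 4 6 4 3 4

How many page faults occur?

7

8 -> fault, frames [8]
4 -> fault, frames [8, 4]
9 -> fault, frames [8, 4, 9]
2 -> fault, evict 8, frames [4, 9, 2]
9 -> hit
2 -> hit
0 -> fault, evict 2, frames [4, 9, 0]
9 -> hit
0 -> hit
4 -> hit
6 -> fault, evict 0, frames [4, 9, 6]
4 -> hit
3 -> fault, evict 6, frames [4, 9, 3]
4 -> hit
Page faults: 7.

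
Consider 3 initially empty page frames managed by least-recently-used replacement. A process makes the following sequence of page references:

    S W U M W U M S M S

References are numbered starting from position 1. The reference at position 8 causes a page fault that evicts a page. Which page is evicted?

pos 1: S -> miss, frames [S]
pos 2: W -> miss, frames [S, W]
pos 3: U -> miss, frames [S, W, U]
pos 4: M -> miss, evict S, frames [W, U, M]
pos 5: W -> hit
pos 6: U -> hit
pos 7: M -> hit
pos 8: S -> miss, evict W, frames [U, M, S]
At position 8, page W is evicted.

W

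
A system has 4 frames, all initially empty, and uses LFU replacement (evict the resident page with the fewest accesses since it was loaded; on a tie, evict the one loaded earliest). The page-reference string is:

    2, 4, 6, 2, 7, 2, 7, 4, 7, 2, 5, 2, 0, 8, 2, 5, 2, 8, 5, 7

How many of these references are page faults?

2: fault, frames {2}
4: fault, frames {2,4}
6: fault, frames {2,4,6}
2: hit
7: fault, frames {2,4,6,7}
2: hit
7: hit
4: hit
7: hit
2: hit
5: fault, evict 6, frames {2,4,7,5}
2: hit
0: fault, evict 5, frames {2,4,7,0}
8: fault, evict 0, frames {2,4,7,8}
2: hit
5: fault, evict 8, frames {2,4,7,5}
2: hit
8: fault, evict 5, frames {2,4,7,8}
5: fault, evict 8, frames {2,4,7,5}
7: hit
Page faults: 10.

10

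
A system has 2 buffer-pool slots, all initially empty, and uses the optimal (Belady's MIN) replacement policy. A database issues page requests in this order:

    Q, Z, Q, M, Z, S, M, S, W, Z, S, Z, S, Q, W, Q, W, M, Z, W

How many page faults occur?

10

Q: miss, frames (Q)
Z: miss, frames (Q Z)
Q: hit
M: miss, evict Q, frames (Z M)
Z: hit
S: miss, evict Z, frames (M S)
M: hit
S: hit
W: miss, evict M, frames (S W)
Z: miss, evict W, frames (S Z)
S: hit
Z: hit
S: hit
Q: miss, evict S, frames (Z Q)
W: miss, evict Z, frames (Q W)
Q: hit
W: hit
M: miss, evict Q, frames (W M)
Z: miss, evict M, frames (W Z)
W: hit
Page faults: 10.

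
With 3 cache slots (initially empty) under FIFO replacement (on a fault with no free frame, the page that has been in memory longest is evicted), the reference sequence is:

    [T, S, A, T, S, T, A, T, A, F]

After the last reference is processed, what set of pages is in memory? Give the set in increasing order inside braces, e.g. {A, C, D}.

{A, F, S}

T → fault, frames {T}
S → fault, frames {T,S}
A → fault, frames {T,S,A}
T → hit
S → hit
T → hit
A → hit
T → hit
A → hit
F → fault, evict T, frames {S,A,F}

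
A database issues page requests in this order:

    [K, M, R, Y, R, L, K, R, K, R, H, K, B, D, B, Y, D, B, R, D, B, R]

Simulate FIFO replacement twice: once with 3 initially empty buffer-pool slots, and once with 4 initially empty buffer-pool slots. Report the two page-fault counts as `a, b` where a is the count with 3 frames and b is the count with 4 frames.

13, 11

3 frames: F F F F . F F F . . F . F F . F . . F . F . → 13 faults.
4 frames: F F F F . F F . . . F . F F . F . . F . . . → 11 faults.
11 < 13: adding a frame reduced faults, as is typical.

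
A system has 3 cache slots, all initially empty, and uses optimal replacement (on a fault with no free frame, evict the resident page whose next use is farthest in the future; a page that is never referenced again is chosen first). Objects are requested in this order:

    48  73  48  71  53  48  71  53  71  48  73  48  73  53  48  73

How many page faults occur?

5

48 → miss, frames [48]
73 → miss, frames [48, 73]
48 → hit
71 → miss, frames [48, 73, 71]
53 → miss, evict 73, frames [48, 71, 53]
48 → hit
71 → hit
53 → hit
71 → hit
48 → hit
73 → miss, evict 71, frames [48, 53, 73]
48 → hit
73 → hit
53 → hit
48 → hit
73 → hit
Page faults: 5.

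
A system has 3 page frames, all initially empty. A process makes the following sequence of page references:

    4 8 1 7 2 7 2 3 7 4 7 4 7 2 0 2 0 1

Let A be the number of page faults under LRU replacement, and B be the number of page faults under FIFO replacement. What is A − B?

Under LRU: F F F F F . . F . F . . . F F . . F → 10 faults.
Under FIFO: F F F F F . . F . F F . . F F . . F → 11 faults.
A − B = 10 − 11 = -1.

-1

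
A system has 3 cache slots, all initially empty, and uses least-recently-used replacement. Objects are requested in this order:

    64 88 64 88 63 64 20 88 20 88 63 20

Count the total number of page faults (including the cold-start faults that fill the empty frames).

6

64 -> fault, frames {64}
88 -> fault, frames {64,88}
64 -> hit
88 -> hit
63 -> fault, frames {64,88,63}
64 -> hit
20 -> fault, evict 88, frames {63,64,20}
88 -> fault, evict 63, frames {64,20,88}
20 -> hit
88 -> hit
63 -> fault, evict 64, frames {20,88,63}
20 -> hit
Page faults: 6.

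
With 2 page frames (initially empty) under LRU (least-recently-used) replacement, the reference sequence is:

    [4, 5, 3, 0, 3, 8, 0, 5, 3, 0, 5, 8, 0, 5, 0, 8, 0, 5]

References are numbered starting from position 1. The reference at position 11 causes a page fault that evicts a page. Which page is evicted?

3

pos 1: 4 -> miss, frames {4}
pos 2: 5 -> miss, frames {4,5}
pos 3: 3 -> miss, evict 4, frames {5,3}
pos 4: 0 -> miss, evict 5, frames {3,0}
pos 5: 3 -> hit
pos 6: 8 -> miss, evict 0, frames {3,8}
pos 7: 0 -> miss, evict 3, frames {8,0}
pos 8: 5 -> miss, evict 8, frames {0,5}
pos 9: 3 -> miss, evict 0, frames {5,3}
pos 10: 0 -> miss, evict 5, frames {3,0}
pos 11: 5 -> miss, evict 3, frames {0,5}
At position 11, page 3 is evicted.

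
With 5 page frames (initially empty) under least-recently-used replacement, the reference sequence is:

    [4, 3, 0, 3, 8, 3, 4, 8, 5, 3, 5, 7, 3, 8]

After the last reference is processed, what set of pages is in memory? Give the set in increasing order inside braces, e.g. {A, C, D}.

4 → miss, frames {4}
3 → miss, frames {4,3}
0 → miss, frames {4,3,0}
3 → hit
8 → miss, frames {4,0,3,8}
3 → hit
4 → hit
8 → hit
5 → miss, frames {0,3,4,8,5}
3 → hit
5 → hit
7 → miss, evict 0, frames {4,8,3,5,7}
3 → hit
8 → hit

{3, 4, 5, 7, 8}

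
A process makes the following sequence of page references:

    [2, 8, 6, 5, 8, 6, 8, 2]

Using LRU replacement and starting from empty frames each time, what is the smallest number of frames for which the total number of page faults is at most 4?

4

f=1: 8 faults
f=2: 7 faults
f=3: 5 faults
f=4: 4 faults
Smallest f with faults ≤ 4 is 4.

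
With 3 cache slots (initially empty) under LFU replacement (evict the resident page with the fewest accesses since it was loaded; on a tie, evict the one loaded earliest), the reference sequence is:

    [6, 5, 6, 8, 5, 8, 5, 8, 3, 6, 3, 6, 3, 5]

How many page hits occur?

6: fault, frames (6)
5: fault, frames (6 5)
6: hit
8: fault, frames (6 5 8)
5: hit
8: hit
5: hit
8: hit
3: fault, evict 6, frames (5 8 3)
6: fault, evict 3, frames (5 8 6)
3: fault, evict 6, frames (5 8 3)
6: fault, evict 3, frames (5 8 6)
3: fault, evict 6, frames (5 8 3)
5: hit
Hits: 6.

6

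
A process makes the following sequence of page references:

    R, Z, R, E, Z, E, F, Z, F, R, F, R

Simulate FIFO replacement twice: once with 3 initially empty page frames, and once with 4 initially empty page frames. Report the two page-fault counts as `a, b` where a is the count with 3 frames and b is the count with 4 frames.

5, 4

3 frames: F F . F . . F . . F . . → 5 faults.
4 frames: F F . F . . F . . . . . → 4 faults.
4 < 5: adding a frame reduced faults, as is typical.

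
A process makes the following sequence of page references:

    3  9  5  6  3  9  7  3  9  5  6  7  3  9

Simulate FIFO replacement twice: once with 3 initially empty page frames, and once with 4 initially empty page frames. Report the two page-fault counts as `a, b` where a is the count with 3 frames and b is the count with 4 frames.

11, 12

3 frames: F F F F F F F . . F F . F F → 11 faults.
4 frames: F F F F . . F F F F F F F F → 12 faults.
12 > 11: adding a frame increased faults — Belady's anomaly.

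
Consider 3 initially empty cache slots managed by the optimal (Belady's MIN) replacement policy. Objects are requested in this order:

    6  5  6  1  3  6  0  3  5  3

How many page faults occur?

6: fault, frames (6)
5: fault, frames (6 5)
6: hit
1: fault, frames (6 5 1)
3: fault, evict 1, frames (6 5 3)
6: hit
0: fault, evict 6, frames (5 3 0)
3: hit
5: hit
3: hit
Page faults: 5.

5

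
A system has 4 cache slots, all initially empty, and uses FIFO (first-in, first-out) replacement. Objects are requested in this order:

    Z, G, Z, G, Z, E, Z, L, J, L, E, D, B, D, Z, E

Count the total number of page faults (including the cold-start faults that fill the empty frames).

9

Z → fault, frames {Z}
G → fault, frames {Z,G}
Z → hit
G → hit
Z → hit
E → fault, frames {Z,G,E}
Z → hit
L → fault, frames {Z,G,E,L}
J → fault, evict Z, frames {G,E,L,J}
L → hit
E → hit
D → fault, evict G, frames {E,L,J,D}
B → fault, evict E, frames {L,J,D,B}
D → hit
Z → fault, evict L, frames {J,D,B,Z}
E → fault, evict J, frames {D,B,Z,E}
Page faults: 9.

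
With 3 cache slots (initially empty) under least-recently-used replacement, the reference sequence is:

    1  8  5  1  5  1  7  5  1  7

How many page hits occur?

6

1: fault, frames [1]
8: fault, frames [1, 8]
5: fault, frames [1, 8, 5]
1: hit
5: hit
1: hit
7: fault, evict 8, frames [5, 1, 7]
5: hit
1: hit
7: hit
Hits: 6.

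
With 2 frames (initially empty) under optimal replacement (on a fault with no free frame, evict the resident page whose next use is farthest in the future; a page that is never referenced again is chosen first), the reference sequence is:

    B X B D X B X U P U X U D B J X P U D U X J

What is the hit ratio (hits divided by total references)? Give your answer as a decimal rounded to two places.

0.32

B → fault, frames [B]
X → fault, frames [B, X]
B → hit
D → fault, evict B, frames [X, D]
X → hit
B → fault, evict D, frames [X, B]
X → hit
U → fault, evict B, frames [X, U]
P → fault, evict X, frames [U, P]
U → hit
X → fault, evict P, frames [U, X]
U → hit
D → fault, evict U, frames [X, D]
B → fault, evict D, frames [X, B]
J → fault, evict B, frames [X, J]
X → hit
P → fault, evict J, frames [X, P]
U → fault, evict P, frames [X, U]
D → fault, evict X, frames [U, D]
U → hit
X → fault, evict D, frames [U, X]
J → fault, evict X, frames [U, J]
Hits: 7 of 22 references → 7/22 = 0.3182.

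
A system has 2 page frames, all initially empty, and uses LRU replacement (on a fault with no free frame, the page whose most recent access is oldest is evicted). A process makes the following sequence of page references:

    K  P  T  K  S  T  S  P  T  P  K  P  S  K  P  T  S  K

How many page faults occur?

K -> fault, frames (K)
P -> fault, frames (K P)
T -> fault, evict K, frames (P T)
K -> fault, evict P, frames (T K)
S -> fault, evict T, frames (K S)
T -> fault, evict K, frames (S T)
S -> hit
P -> fault, evict T, frames (S P)
T -> fault, evict S, frames (P T)
P -> hit
K -> fault, evict T, frames (P K)
P -> hit
S -> fault, evict K, frames (P S)
K -> fault, evict P, frames (S K)
P -> fault, evict S, frames (K P)
T -> fault, evict K, frames (P T)
S -> fault, evict P, frames (T S)
K -> fault, evict T, frames (S K)
Page faults: 15.

15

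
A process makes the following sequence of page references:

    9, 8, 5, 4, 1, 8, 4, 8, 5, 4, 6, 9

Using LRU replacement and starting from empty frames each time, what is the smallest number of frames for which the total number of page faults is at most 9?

3

f=1: 12 faults
f=2: 11 faults
f=3: 9 faults
f=4: 7 faults
f=5: 7 faults
f=6: 6 faults
Smallest f with faults ≤ 9 is 3.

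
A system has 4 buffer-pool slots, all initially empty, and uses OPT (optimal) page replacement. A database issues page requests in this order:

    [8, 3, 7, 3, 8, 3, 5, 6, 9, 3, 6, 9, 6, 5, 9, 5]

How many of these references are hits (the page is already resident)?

8: miss, frames {8}
3: miss, frames {8,3}
7: miss, frames {8,3,7}
3: hit
8: hit
3: hit
5: miss, frames {8,3,7,5}
6: miss, evict 7, frames {8,3,5,6}
9: miss, evict 8, frames {3,5,6,9}
3: hit
6: hit
9: hit
6: hit
5: hit
9: hit
5: hit
Hits: 10.

10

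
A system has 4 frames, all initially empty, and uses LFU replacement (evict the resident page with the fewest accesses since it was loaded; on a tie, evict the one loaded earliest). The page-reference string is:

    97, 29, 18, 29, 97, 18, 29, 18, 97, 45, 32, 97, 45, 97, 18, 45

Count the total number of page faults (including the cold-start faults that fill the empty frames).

6

97: miss, frames {97}
29: miss, frames {97,29}
18: miss, frames {97,29,18}
29: hit
97: hit
18: hit
29: hit
18: hit
97: hit
45: miss, frames {97,29,18,45}
32: miss, evict 45, frames {97,29,18,32}
97: hit
45: miss, evict 32, frames {97,29,18,45}
97: hit
18: hit
45: hit
Page faults: 6.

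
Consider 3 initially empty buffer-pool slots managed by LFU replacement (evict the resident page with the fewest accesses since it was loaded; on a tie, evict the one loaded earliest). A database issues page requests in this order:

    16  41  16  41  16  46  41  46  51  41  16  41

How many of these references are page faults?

16 → fault, frames [16]
41 → fault, frames [16, 41]
16 → hit
41 → hit
16 → hit
46 → fault, frames [16, 41, 46]
41 → hit
46 → hit
51 → fault, evict 46, frames [16, 41, 51]
41 → hit
16 → hit
41 → hit
Page faults: 4.

4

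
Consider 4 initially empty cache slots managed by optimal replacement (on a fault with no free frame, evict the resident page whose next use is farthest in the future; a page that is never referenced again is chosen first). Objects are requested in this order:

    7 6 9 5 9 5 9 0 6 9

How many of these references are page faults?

5

7: miss, frames (7)
6: miss, frames (7 6)
9: miss, frames (7 6 9)
5: miss, frames (7 6 9 5)
9: hit
5: hit
9: hit
0: miss, evict 5, frames (7 6 9 0)
6: hit
9: hit
Page faults: 5.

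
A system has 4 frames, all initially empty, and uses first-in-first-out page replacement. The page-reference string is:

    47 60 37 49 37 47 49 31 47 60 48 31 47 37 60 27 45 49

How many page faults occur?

47 -> fault, frames {47}
60 -> fault, frames {47,60}
37 -> fault, frames {47,60,37}
49 -> fault, frames {47,60,37,49}
37 -> hit
47 -> hit
49 -> hit
31 -> fault, evict 47, frames {60,37,49,31}
47 -> fault, evict 60, frames {37,49,31,47}
60 -> fault, evict 37, frames {49,31,47,60}
48 -> fault, evict 49, frames {31,47,60,48}
31 -> hit
47 -> hit
37 -> fault, evict 31, frames {47,60,48,37}
60 -> hit
27 -> fault, evict 47, frames {60,48,37,27}
45 -> fault, evict 60, frames {48,37,27,45}
49 -> fault, evict 48, frames {37,27,45,49}
Page faults: 12.

12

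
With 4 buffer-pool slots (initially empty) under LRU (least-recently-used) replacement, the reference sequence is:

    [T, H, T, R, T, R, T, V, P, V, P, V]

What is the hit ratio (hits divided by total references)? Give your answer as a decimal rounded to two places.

T -> miss, frames {T}
H -> miss, frames {T,H}
T -> hit
R -> miss, frames {H,T,R}
T -> hit
R -> hit
T -> hit
V -> miss, frames {H,R,T,V}
P -> miss, evict H, frames {R,T,V,P}
V -> hit
P -> hit
V -> hit
Hits: 7 of 12 references → 7/12 = 0.5833.

0.58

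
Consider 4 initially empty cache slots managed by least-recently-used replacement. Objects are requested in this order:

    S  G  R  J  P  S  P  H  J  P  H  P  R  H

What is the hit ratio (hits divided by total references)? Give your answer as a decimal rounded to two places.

0.43

S -> fault, frames {S}
G -> fault, frames {S,G}
R -> fault, frames {S,G,R}
J -> fault, frames {S,G,R,J}
P -> fault, evict S, frames {G,R,J,P}
S -> fault, evict G, frames {R,J,P,S}
P -> hit
H -> fault, evict R, frames {J,S,P,H}
J -> hit
P -> hit
H -> hit
P -> hit
R -> fault, evict S, frames {J,H,P,R}
H -> hit
Hits: 6 of 14 references → 6/14 = 0.4286.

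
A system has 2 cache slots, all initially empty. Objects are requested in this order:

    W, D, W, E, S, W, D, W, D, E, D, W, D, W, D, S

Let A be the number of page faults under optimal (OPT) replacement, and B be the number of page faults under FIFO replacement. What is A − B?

Under OPT: F F . F F . F . . F . F . . . F → 8 faults.
Under FIFO: F F . F F F F . . F . F F . . F → 10 faults.
A − B = 8 − 10 = -2.

-2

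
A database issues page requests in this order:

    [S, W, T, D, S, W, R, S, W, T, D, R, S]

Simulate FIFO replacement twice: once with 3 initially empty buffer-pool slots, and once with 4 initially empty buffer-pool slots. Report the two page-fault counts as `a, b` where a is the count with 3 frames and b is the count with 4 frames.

3 frames: F F F F F F F . . F F . F → 10 faults.
4 frames: F F F F . . F F F F F F F → 11 faults.
11 > 10: adding a frame increased faults — Belady's anomaly.

10, 11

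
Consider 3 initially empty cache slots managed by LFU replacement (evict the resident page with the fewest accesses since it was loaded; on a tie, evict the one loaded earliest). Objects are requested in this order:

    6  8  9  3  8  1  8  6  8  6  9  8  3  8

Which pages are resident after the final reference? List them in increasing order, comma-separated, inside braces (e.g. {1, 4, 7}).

{3, 6, 8}

6 -> miss, frames [6]
8 -> miss, frames [6, 8]
9 -> miss, frames [6, 8, 9]
3 -> miss, evict 6, frames [8, 9, 3]
8 -> hit
1 -> miss, evict 9, frames [8, 3, 1]
8 -> hit
6 -> miss, evict 3, frames [8, 1, 6]
8 -> hit
6 -> hit
9 -> miss, evict 1, frames [8, 6, 9]
8 -> hit
3 -> miss, evict 9, frames [8, 6, 3]
8 -> hit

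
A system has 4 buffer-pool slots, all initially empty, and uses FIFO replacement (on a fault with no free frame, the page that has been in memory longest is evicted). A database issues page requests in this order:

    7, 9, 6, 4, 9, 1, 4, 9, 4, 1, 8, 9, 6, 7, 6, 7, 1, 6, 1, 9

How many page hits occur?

7: miss, frames [7]
9: miss, frames [7, 9]
6: miss, frames [7, 9, 6]
4: miss, frames [7, 9, 6, 4]
9: hit
1: miss, evict 7, frames [9, 6, 4, 1]
4: hit
9: hit
4: hit
1: hit
8: miss, evict 9, frames [6, 4, 1, 8]
9: miss, evict 6, frames [4, 1, 8, 9]
6: miss, evict 4, frames [1, 8, 9, 6]
7: miss, evict 1, frames [8, 9, 6, 7]
6: hit
7: hit
1: miss, evict 8, frames [9, 6, 7, 1]
6: hit
1: hit
9: hit
Hits: 10.

10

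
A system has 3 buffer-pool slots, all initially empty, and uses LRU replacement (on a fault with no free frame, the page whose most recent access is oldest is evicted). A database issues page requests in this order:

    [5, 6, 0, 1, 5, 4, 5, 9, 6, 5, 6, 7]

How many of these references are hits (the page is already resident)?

5 -> miss, frames [5]
6 -> miss, frames [5, 6]
0 -> miss, frames [5, 6, 0]
1 -> miss, evict 5, frames [6, 0, 1]
5 -> miss, evict 6, frames [0, 1, 5]
4 -> miss, evict 0, frames [1, 5, 4]
5 -> hit
9 -> miss, evict 1, frames [4, 5, 9]
6 -> miss, evict 4, frames [5, 9, 6]
5 -> hit
6 -> hit
7 -> miss, evict 9, frames [5, 6, 7]
Hits: 3.

3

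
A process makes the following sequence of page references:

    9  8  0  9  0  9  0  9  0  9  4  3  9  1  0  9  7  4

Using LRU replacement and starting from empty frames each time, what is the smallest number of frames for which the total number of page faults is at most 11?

f=1: 18 faults
f=2: 12 faults
f=3: 9 faults
f=4: 9 faults
f=5: 8 faults
f=6: 7 faults
f=7: 7 faults
Smallest f with faults ≤ 11 is 3.

3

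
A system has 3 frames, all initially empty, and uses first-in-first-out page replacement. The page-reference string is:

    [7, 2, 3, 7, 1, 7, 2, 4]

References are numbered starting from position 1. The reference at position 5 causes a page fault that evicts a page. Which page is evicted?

7

pos 1: 7 → miss, frames [7]
pos 2: 2 → miss, frames [7, 2]
pos 3: 3 → miss, frames [7, 2, 3]
pos 4: 7 → hit
pos 5: 1 → miss, evict 7, frames [2, 3, 1]
At position 5, page 7 is evicted.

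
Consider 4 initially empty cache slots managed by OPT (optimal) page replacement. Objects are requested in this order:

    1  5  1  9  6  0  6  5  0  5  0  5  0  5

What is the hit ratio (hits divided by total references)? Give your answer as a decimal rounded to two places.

0.64

1: miss, frames [1]
5: miss, frames [1, 5]
1: hit
9: miss, frames [1, 5, 9]
6: miss, frames [1, 5, 9, 6]
0: miss, evict 9, frames [1, 5, 6, 0]
6: hit
5: hit
0: hit
5: hit
0: hit
5: hit
0: hit
5: hit
Hits: 9 of 14 references → 9/14 = 0.6429.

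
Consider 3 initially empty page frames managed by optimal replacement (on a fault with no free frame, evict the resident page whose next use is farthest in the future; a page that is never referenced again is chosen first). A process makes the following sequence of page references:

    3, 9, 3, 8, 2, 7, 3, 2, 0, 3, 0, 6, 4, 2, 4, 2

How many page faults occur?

8

3: miss, frames {3}
9: miss, frames {3,9}
3: hit
8: miss, frames {3,9,8}
2: miss, evict 8, frames {3,9,2}
7: miss, evict 9, frames {3,2,7}
3: hit
2: hit
0: miss, evict 7, frames {3,2,0}
3: hit
0: hit
6: miss, evict 0, frames {3,2,6}
4: miss, evict 6, frames {3,2,4}
2: hit
4: hit
2: hit
Page faults: 8.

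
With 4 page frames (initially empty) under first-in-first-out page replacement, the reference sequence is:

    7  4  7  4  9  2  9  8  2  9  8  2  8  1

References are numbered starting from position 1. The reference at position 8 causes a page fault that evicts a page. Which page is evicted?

pos 1: 7 → miss, frames [7]
pos 2: 4 → miss, frames [7, 4]
pos 3: 7 → hit
pos 4: 4 → hit
pos 5: 9 → miss, frames [7, 4, 9]
pos 6: 2 → miss, frames [7, 4, 9, 2]
pos 7: 9 → hit
pos 8: 8 → miss, evict 7, frames [4, 9, 2, 8]
At position 8, page 7 is evicted.

7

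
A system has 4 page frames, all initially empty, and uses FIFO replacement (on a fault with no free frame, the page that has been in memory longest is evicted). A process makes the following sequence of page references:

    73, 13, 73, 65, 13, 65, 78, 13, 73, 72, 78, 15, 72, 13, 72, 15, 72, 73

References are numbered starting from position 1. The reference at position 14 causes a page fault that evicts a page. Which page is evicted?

65

pos 1: 73 -> fault, frames [73]
pos 2: 13 -> fault, frames [73, 13]
pos 3: 73 -> hit
pos 4: 65 -> fault, frames [73, 13, 65]
pos 5: 13 -> hit
pos 6: 65 -> hit
pos 7: 78 -> fault, frames [73, 13, 65, 78]
pos 8: 13 -> hit
pos 9: 73 -> hit
pos 10: 72 -> fault, evict 73, frames [13, 65, 78, 72]
pos 11: 78 -> hit
pos 12: 15 -> fault, evict 13, frames [65, 78, 72, 15]
pos 13: 72 -> hit
pos 14: 13 -> fault, evict 65, frames [78, 72, 15, 13]
At position 14, page 65 is evicted.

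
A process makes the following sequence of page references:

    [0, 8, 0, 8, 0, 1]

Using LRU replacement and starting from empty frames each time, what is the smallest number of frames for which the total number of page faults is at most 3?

2

f=1: 6 faults
f=2: 3 faults
f=3: 3 faults
Smallest f with faults ≤ 3 is 2.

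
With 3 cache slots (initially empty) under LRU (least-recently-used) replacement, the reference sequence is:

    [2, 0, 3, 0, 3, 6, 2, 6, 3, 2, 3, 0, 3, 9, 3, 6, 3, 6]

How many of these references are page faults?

8

2: miss, frames (2)
0: miss, frames (2 0)
3: miss, frames (2 0 3)
0: hit
3: hit
6: miss, evict 2, frames (0 3 6)
2: miss, evict 0, frames (3 6 2)
6: hit
3: hit
2: hit
3: hit
0: miss, evict 6, frames (2 3 0)
3: hit
9: miss, evict 2, frames (0 3 9)
3: hit
6: miss, evict 0, frames (9 3 6)
3: hit
6: hit
Page faults: 8.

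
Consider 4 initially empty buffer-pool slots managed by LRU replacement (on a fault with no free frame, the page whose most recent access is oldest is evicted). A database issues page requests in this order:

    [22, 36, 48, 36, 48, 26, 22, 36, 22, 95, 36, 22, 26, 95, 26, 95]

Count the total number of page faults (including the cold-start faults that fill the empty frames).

22 -> miss, frames [22]
36 -> miss, frames [22, 36]
48 -> miss, frames [22, 36, 48]
36 -> hit
48 -> hit
26 -> miss, frames [22, 36, 48, 26]
22 -> hit
36 -> hit
22 -> hit
95 -> miss, evict 48, frames [26, 36, 22, 95]
36 -> hit
22 -> hit
26 -> hit
95 -> hit
26 -> hit
95 -> hit
Page faults: 5.

5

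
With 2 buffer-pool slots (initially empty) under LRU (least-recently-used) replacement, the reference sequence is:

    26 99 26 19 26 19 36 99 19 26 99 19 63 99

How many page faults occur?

26: miss, frames (26)
99: miss, frames (26 99)
26: hit
19: miss, evict 99, frames (26 19)
26: hit
19: hit
36: miss, evict 26, frames (19 36)
99: miss, evict 19, frames (36 99)
19: miss, evict 36, frames (99 19)
26: miss, evict 99, frames (19 26)
99: miss, evict 19, frames (26 99)
19: miss, evict 26, frames (99 19)
63: miss, evict 99, frames (19 63)
99: miss, evict 19, frames (63 99)
Page faults: 11.

11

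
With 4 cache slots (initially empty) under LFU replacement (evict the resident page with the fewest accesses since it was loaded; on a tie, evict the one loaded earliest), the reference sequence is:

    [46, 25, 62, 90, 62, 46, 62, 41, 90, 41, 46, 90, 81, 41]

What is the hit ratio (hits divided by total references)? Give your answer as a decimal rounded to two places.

46: miss, frames [46]
25: miss, frames [46, 25]
62: miss, frames [46, 25, 62]
90: miss, frames [46, 25, 62, 90]
62: hit
46: hit
62: hit
41: miss, evict 25, frames [46, 62, 90, 41]
90: hit
41: hit
46: hit
90: hit
81: miss, evict 41, frames [46, 62, 90, 81]
41: miss, evict 81, frames [46, 62, 90, 41]
Hits: 7 of 14 references → 7/14 = 0.5000.

0.50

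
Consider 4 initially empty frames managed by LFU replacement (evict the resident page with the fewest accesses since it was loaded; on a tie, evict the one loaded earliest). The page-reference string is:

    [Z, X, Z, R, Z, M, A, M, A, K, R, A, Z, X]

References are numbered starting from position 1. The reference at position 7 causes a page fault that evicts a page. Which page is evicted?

X

pos 1: Z → fault, frames [Z]
pos 2: X → fault, frames [Z, X]
pos 3: Z → hit
pos 4: R → fault, frames [Z, X, R]
pos 5: Z → hit
pos 6: M → fault, frames [Z, X, R, M]
pos 7: A → fault, evict X, frames [Z, R, M, A]
At position 7, page X is evicted.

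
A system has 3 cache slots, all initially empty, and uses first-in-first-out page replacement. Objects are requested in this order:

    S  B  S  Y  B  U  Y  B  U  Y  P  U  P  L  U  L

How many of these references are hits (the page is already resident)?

10

S -> miss, frames [S]
B -> miss, frames [S, B]
S -> hit
Y -> miss, frames [S, B, Y]
B -> hit
U -> miss, evict S, frames [B, Y, U]
Y -> hit
B -> hit
U -> hit
Y -> hit
P -> miss, evict B, frames [Y, U, P]
U -> hit
P -> hit
L -> miss, evict Y, frames [U, P, L]
U -> hit
L -> hit
Hits: 10.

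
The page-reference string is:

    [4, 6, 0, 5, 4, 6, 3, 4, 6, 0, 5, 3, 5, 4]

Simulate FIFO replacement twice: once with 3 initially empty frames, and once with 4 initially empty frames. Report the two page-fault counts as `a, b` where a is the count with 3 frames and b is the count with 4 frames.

10, 11

3 frames: F F F F F F F . . F F . . F → 10 faults.
4 frames: F F F F . . F F F F F F . F → 11 faults.
11 > 10: adding a frame increased faults — Belady's anomaly.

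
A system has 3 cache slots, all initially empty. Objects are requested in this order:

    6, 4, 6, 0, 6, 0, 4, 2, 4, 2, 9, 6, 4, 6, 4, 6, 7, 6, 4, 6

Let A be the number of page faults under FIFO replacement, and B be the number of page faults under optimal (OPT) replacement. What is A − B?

2

Under FIFO: F F . F . . . F . . F F F . . . F . . . → 8 faults.
Under OPT: F F . F . . . F . . F . . . . . F . . . → 6 faults.
A − B = 8 − 6 = 2.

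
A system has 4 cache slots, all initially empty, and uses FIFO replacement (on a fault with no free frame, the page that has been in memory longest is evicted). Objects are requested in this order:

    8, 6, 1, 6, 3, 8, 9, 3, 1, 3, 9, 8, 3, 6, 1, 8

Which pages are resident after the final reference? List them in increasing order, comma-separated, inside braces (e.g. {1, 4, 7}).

{1, 6, 8, 9}

8: fault, frames (8)
6: fault, frames (8 6)
1: fault, frames (8 6 1)
6: hit
3: fault, frames (8 6 1 3)
8: hit
9: fault, evict 8, frames (6 1 3 9)
3: hit
1: hit
3: hit
9: hit
8: fault, evict 6, frames (1 3 9 8)
3: hit
6: fault, evict 1, frames (3 9 8 6)
1: fault, evict 3, frames (9 8 6 1)
8: hit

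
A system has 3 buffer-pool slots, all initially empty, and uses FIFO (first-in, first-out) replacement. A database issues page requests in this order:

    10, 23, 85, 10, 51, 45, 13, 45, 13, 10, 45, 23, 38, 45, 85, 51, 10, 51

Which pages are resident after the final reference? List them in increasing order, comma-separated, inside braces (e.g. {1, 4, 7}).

10 -> fault, frames (10)
23 -> fault, frames (10 23)
85 -> fault, frames (10 23 85)
10 -> hit
51 -> fault, evict 10, frames (23 85 51)
45 -> fault, evict 23, frames (85 51 45)
13 -> fault, evict 85, frames (51 45 13)
45 -> hit
13 -> hit
10 -> fault, evict 51, frames (45 13 10)
45 -> hit
23 -> fault, evict 45, frames (13 10 23)
38 -> fault, evict 13, frames (10 23 38)
45 -> fault, evict 10, frames (23 38 45)
85 -> fault, evict 23, frames (38 45 85)
51 -> fault, evict 38, frames (45 85 51)
10 -> fault, evict 45, frames (85 51 10)
51 -> hit

{10, 51, 85}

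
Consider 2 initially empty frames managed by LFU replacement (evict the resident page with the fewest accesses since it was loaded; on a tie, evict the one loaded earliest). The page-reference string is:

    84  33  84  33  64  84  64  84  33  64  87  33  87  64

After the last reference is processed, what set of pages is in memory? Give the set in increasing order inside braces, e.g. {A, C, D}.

84: miss, frames {84}
33: miss, frames {84,33}
84: hit
33: hit
64: miss, evict 84, frames {33,64}
84: miss, evict 64, frames {33,84}
64: miss, evict 84, frames {33,64}
84: miss, evict 64, frames {33,84}
33: hit
64: miss, evict 84, frames {33,64}
87: miss, evict 64, frames {33,87}
33: hit
87: hit
64: miss, evict 87, frames {33,64}

{33, 64}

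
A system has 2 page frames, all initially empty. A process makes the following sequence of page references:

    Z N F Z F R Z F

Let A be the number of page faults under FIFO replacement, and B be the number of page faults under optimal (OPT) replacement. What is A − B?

1

Under FIFO: F F F F . F . F → 6 faults.
Under OPT: F F F . . F . F → 5 faults.
A − B = 6 − 5 = 1.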